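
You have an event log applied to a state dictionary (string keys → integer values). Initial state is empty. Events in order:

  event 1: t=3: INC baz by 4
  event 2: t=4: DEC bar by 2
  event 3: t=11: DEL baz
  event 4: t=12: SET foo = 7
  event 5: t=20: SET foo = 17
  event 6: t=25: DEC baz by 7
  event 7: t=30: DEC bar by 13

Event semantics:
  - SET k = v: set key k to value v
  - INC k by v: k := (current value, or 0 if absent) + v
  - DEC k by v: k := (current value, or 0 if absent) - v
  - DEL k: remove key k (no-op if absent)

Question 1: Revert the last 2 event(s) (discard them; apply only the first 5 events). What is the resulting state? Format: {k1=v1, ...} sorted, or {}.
Answer: {bar=-2, foo=17}

Derivation:
Keep first 5 events (discard last 2):
  after event 1 (t=3: INC baz by 4): {baz=4}
  after event 2 (t=4: DEC bar by 2): {bar=-2, baz=4}
  after event 3 (t=11: DEL baz): {bar=-2}
  after event 4 (t=12: SET foo = 7): {bar=-2, foo=7}
  after event 5 (t=20: SET foo = 17): {bar=-2, foo=17}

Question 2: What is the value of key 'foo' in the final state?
Answer: 17

Derivation:
Track key 'foo' through all 7 events:
  event 1 (t=3: INC baz by 4): foo unchanged
  event 2 (t=4: DEC bar by 2): foo unchanged
  event 3 (t=11: DEL baz): foo unchanged
  event 4 (t=12: SET foo = 7): foo (absent) -> 7
  event 5 (t=20: SET foo = 17): foo 7 -> 17
  event 6 (t=25: DEC baz by 7): foo unchanged
  event 7 (t=30: DEC bar by 13): foo unchanged
Final: foo = 17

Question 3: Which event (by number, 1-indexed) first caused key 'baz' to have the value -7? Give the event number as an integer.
Answer: 6

Derivation:
Looking for first event where baz becomes -7:
  event 1: baz = 4
  event 2: baz = 4
  event 3: baz = (absent)
  event 6: baz (absent) -> -7  <-- first match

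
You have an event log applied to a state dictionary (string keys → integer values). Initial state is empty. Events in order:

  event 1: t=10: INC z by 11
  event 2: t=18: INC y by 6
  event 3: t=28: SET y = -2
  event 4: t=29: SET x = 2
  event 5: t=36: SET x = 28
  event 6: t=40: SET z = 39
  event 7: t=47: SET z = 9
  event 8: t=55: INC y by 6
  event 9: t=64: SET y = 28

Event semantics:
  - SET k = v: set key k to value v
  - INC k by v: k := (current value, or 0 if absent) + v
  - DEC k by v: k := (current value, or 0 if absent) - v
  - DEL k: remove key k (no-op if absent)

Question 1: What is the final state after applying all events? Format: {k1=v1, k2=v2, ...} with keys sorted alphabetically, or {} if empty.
  after event 1 (t=10: INC z by 11): {z=11}
  after event 2 (t=18: INC y by 6): {y=6, z=11}
  after event 3 (t=28: SET y = -2): {y=-2, z=11}
  after event 4 (t=29: SET x = 2): {x=2, y=-2, z=11}
  after event 5 (t=36: SET x = 28): {x=28, y=-2, z=11}
  after event 6 (t=40: SET z = 39): {x=28, y=-2, z=39}
  after event 7 (t=47: SET z = 9): {x=28, y=-2, z=9}
  after event 8 (t=55: INC y by 6): {x=28, y=4, z=9}
  after event 9 (t=64: SET y = 28): {x=28, y=28, z=9}

Answer: {x=28, y=28, z=9}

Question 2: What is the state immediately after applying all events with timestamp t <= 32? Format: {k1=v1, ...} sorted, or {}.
Apply events with t <= 32 (4 events):
  after event 1 (t=10: INC z by 11): {z=11}
  after event 2 (t=18: INC y by 6): {y=6, z=11}
  after event 3 (t=28: SET y = -2): {y=-2, z=11}
  after event 4 (t=29: SET x = 2): {x=2, y=-2, z=11}

Answer: {x=2, y=-2, z=11}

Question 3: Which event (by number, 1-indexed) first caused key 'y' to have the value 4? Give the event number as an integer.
Answer: 8

Derivation:
Looking for first event where y becomes 4:
  event 2: y = 6
  event 3: y = -2
  event 4: y = -2
  event 5: y = -2
  event 6: y = -2
  event 7: y = -2
  event 8: y -2 -> 4  <-- first match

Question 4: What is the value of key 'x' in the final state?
Answer: 28

Derivation:
Track key 'x' through all 9 events:
  event 1 (t=10: INC z by 11): x unchanged
  event 2 (t=18: INC y by 6): x unchanged
  event 3 (t=28: SET y = -2): x unchanged
  event 4 (t=29: SET x = 2): x (absent) -> 2
  event 5 (t=36: SET x = 28): x 2 -> 28
  event 6 (t=40: SET z = 39): x unchanged
  event 7 (t=47: SET z = 9): x unchanged
  event 8 (t=55: INC y by 6): x unchanged
  event 9 (t=64: SET y = 28): x unchanged
Final: x = 28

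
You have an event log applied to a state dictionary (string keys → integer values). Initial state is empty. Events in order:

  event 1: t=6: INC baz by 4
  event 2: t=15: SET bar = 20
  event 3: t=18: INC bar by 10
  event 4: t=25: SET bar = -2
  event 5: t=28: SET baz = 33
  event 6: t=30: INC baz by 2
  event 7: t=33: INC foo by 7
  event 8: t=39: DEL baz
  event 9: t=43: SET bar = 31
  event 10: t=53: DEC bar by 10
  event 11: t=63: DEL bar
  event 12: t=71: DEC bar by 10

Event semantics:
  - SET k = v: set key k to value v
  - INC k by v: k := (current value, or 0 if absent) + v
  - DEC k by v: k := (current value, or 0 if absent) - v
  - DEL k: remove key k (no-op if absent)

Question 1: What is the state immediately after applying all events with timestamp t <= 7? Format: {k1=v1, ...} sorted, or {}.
Answer: {baz=4}

Derivation:
Apply events with t <= 7 (1 events):
  after event 1 (t=6: INC baz by 4): {baz=4}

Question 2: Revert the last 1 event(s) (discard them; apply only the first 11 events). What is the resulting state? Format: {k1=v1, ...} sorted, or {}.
Keep first 11 events (discard last 1):
  after event 1 (t=6: INC baz by 4): {baz=4}
  after event 2 (t=15: SET bar = 20): {bar=20, baz=4}
  after event 3 (t=18: INC bar by 10): {bar=30, baz=4}
  after event 4 (t=25: SET bar = -2): {bar=-2, baz=4}
  after event 5 (t=28: SET baz = 33): {bar=-2, baz=33}
  after event 6 (t=30: INC baz by 2): {bar=-2, baz=35}
  after event 7 (t=33: INC foo by 7): {bar=-2, baz=35, foo=7}
  after event 8 (t=39: DEL baz): {bar=-2, foo=7}
  after event 9 (t=43: SET bar = 31): {bar=31, foo=7}
  after event 10 (t=53: DEC bar by 10): {bar=21, foo=7}
  after event 11 (t=63: DEL bar): {foo=7}

Answer: {foo=7}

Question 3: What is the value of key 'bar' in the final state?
Track key 'bar' through all 12 events:
  event 1 (t=6: INC baz by 4): bar unchanged
  event 2 (t=15: SET bar = 20): bar (absent) -> 20
  event 3 (t=18: INC bar by 10): bar 20 -> 30
  event 4 (t=25: SET bar = -2): bar 30 -> -2
  event 5 (t=28: SET baz = 33): bar unchanged
  event 6 (t=30: INC baz by 2): bar unchanged
  event 7 (t=33: INC foo by 7): bar unchanged
  event 8 (t=39: DEL baz): bar unchanged
  event 9 (t=43: SET bar = 31): bar -2 -> 31
  event 10 (t=53: DEC bar by 10): bar 31 -> 21
  event 11 (t=63: DEL bar): bar 21 -> (absent)
  event 12 (t=71: DEC bar by 10): bar (absent) -> -10
Final: bar = -10

Answer: -10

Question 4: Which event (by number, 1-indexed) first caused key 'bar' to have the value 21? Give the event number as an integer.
Looking for first event where bar becomes 21:
  event 2: bar = 20
  event 3: bar = 30
  event 4: bar = -2
  event 5: bar = -2
  event 6: bar = -2
  event 7: bar = -2
  event 8: bar = -2
  event 9: bar = 31
  event 10: bar 31 -> 21  <-- first match

Answer: 10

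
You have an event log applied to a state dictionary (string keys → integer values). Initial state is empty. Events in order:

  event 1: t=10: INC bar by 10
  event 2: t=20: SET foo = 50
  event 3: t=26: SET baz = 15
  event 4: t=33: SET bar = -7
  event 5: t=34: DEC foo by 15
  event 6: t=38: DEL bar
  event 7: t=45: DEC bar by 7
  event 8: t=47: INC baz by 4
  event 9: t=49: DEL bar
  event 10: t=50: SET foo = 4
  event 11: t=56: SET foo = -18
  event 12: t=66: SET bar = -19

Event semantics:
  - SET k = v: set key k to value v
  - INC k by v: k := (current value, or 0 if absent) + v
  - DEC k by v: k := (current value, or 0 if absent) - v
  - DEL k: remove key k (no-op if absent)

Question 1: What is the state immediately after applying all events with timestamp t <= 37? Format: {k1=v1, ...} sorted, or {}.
Answer: {bar=-7, baz=15, foo=35}

Derivation:
Apply events with t <= 37 (5 events):
  after event 1 (t=10: INC bar by 10): {bar=10}
  after event 2 (t=20: SET foo = 50): {bar=10, foo=50}
  after event 3 (t=26: SET baz = 15): {bar=10, baz=15, foo=50}
  after event 4 (t=33: SET bar = -7): {bar=-7, baz=15, foo=50}
  after event 5 (t=34: DEC foo by 15): {bar=-7, baz=15, foo=35}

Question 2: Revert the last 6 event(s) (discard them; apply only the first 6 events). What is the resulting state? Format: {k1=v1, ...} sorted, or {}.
Keep first 6 events (discard last 6):
  after event 1 (t=10: INC bar by 10): {bar=10}
  after event 2 (t=20: SET foo = 50): {bar=10, foo=50}
  after event 3 (t=26: SET baz = 15): {bar=10, baz=15, foo=50}
  after event 4 (t=33: SET bar = -7): {bar=-7, baz=15, foo=50}
  after event 5 (t=34: DEC foo by 15): {bar=-7, baz=15, foo=35}
  after event 6 (t=38: DEL bar): {baz=15, foo=35}

Answer: {baz=15, foo=35}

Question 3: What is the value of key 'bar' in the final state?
Answer: -19

Derivation:
Track key 'bar' through all 12 events:
  event 1 (t=10: INC bar by 10): bar (absent) -> 10
  event 2 (t=20: SET foo = 50): bar unchanged
  event 3 (t=26: SET baz = 15): bar unchanged
  event 4 (t=33: SET bar = -7): bar 10 -> -7
  event 5 (t=34: DEC foo by 15): bar unchanged
  event 6 (t=38: DEL bar): bar -7 -> (absent)
  event 7 (t=45: DEC bar by 7): bar (absent) -> -7
  event 8 (t=47: INC baz by 4): bar unchanged
  event 9 (t=49: DEL bar): bar -7 -> (absent)
  event 10 (t=50: SET foo = 4): bar unchanged
  event 11 (t=56: SET foo = -18): bar unchanged
  event 12 (t=66: SET bar = -19): bar (absent) -> -19
Final: bar = -19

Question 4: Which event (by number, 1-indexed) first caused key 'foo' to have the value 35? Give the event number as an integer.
Answer: 5

Derivation:
Looking for first event where foo becomes 35:
  event 2: foo = 50
  event 3: foo = 50
  event 4: foo = 50
  event 5: foo 50 -> 35  <-- first match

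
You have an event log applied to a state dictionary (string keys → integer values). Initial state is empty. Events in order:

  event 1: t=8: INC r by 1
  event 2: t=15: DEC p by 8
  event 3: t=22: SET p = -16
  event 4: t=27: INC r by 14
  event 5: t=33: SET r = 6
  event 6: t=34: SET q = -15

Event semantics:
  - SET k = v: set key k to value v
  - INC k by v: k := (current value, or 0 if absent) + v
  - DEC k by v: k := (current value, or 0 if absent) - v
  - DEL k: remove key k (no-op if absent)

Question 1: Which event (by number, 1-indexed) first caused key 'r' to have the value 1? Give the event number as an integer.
Looking for first event where r becomes 1:
  event 1: r (absent) -> 1  <-- first match

Answer: 1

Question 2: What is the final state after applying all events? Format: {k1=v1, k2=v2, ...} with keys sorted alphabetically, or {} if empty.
  after event 1 (t=8: INC r by 1): {r=1}
  after event 2 (t=15: DEC p by 8): {p=-8, r=1}
  after event 3 (t=22: SET p = -16): {p=-16, r=1}
  after event 4 (t=27: INC r by 14): {p=-16, r=15}
  after event 5 (t=33: SET r = 6): {p=-16, r=6}
  after event 6 (t=34: SET q = -15): {p=-16, q=-15, r=6}

Answer: {p=-16, q=-15, r=6}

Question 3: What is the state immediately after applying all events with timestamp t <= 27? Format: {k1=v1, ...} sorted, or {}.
Apply events with t <= 27 (4 events):
  after event 1 (t=8: INC r by 1): {r=1}
  after event 2 (t=15: DEC p by 8): {p=-8, r=1}
  after event 3 (t=22: SET p = -16): {p=-16, r=1}
  after event 4 (t=27: INC r by 14): {p=-16, r=15}

Answer: {p=-16, r=15}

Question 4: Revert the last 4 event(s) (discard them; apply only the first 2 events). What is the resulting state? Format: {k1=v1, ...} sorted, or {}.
Answer: {p=-8, r=1}

Derivation:
Keep first 2 events (discard last 4):
  after event 1 (t=8: INC r by 1): {r=1}
  after event 2 (t=15: DEC p by 8): {p=-8, r=1}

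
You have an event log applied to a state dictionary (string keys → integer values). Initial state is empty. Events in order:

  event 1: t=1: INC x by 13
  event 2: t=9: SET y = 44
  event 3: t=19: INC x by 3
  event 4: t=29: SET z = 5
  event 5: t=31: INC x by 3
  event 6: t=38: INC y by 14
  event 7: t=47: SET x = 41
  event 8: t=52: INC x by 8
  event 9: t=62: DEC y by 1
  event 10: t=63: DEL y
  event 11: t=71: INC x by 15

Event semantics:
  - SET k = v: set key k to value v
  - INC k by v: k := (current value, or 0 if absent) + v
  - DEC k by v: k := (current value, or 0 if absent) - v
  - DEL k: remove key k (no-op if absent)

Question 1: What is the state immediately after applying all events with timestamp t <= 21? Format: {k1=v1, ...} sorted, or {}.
Answer: {x=16, y=44}

Derivation:
Apply events with t <= 21 (3 events):
  after event 1 (t=1: INC x by 13): {x=13}
  after event 2 (t=9: SET y = 44): {x=13, y=44}
  after event 3 (t=19: INC x by 3): {x=16, y=44}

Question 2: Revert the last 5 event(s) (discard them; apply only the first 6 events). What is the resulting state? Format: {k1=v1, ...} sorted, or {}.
Keep first 6 events (discard last 5):
  after event 1 (t=1: INC x by 13): {x=13}
  after event 2 (t=9: SET y = 44): {x=13, y=44}
  after event 3 (t=19: INC x by 3): {x=16, y=44}
  after event 4 (t=29: SET z = 5): {x=16, y=44, z=5}
  after event 5 (t=31: INC x by 3): {x=19, y=44, z=5}
  after event 6 (t=38: INC y by 14): {x=19, y=58, z=5}

Answer: {x=19, y=58, z=5}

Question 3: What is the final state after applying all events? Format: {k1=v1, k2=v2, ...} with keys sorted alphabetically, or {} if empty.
Answer: {x=64, z=5}

Derivation:
  after event 1 (t=1: INC x by 13): {x=13}
  after event 2 (t=9: SET y = 44): {x=13, y=44}
  after event 3 (t=19: INC x by 3): {x=16, y=44}
  after event 4 (t=29: SET z = 5): {x=16, y=44, z=5}
  after event 5 (t=31: INC x by 3): {x=19, y=44, z=5}
  after event 6 (t=38: INC y by 14): {x=19, y=58, z=5}
  after event 7 (t=47: SET x = 41): {x=41, y=58, z=5}
  after event 8 (t=52: INC x by 8): {x=49, y=58, z=5}
  after event 9 (t=62: DEC y by 1): {x=49, y=57, z=5}
  after event 10 (t=63: DEL y): {x=49, z=5}
  after event 11 (t=71: INC x by 15): {x=64, z=5}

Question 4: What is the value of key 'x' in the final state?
Track key 'x' through all 11 events:
  event 1 (t=1: INC x by 13): x (absent) -> 13
  event 2 (t=9: SET y = 44): x unchanged
  event 3 (t=19: INC x by 3): x 13 -> 16
  event 4 (t=29: SET z = 5): x unchanged
  event 5 (t=31: INC x by 3): x 16 -> 19
  event 6 (t=38: INC y by 14): x unchanged
  event 7 (t=47: SET x = 41): x 19 -> 41
  event 8 (t=52: INC x by 8): x 41 -> 49
  event 9 (t=62: DEC y by 1): x unchanged
  event 10 (t=63: DEL y): x unchanged
  event 11 (t=71: INC x by 15): x 49 -> 64
Final: x = 64

Answer: 64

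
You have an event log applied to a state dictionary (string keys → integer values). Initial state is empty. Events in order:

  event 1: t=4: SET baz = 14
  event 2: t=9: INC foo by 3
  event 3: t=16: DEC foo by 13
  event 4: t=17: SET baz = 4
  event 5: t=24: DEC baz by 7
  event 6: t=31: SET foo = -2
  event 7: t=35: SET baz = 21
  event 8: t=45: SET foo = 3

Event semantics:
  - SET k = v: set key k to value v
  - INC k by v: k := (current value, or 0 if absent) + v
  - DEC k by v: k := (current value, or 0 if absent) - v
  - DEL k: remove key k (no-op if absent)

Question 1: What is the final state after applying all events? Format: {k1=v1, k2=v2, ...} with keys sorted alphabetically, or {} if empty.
  after event 1 (t=4: SET baz = 14): {baz=14}
  after event 2 (t=9: INC foo by 3): {baz=14, foo=3}
  after event 3 (t=16: DEC foo by 13): {baz=14, foo=-10}
  after event 4 (t=17: SET baz = 4): {baz=4, foo=-10}
  after event 5 (t=24: DEC baz by 7): {baz=-3, foo=-10}
  after event 6 (t=31: SET foo = -2): {baz=-3, foo=-2}
  after event 7 (t=35: SET baz = 21): {baz=21, foo=-2}
  after event 8 (t=45: SET foo = 3): {baz=21, foo=3}

Answer: {baz=21, foo=3}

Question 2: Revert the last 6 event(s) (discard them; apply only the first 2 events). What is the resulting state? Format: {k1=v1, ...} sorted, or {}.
Answer: {baz=14, foo=3}

Derivation:
Keep first 2 events (discard last 6):
  after event 1 (t=4: SET baz = 14): {baz=14}
  after event 2 (t=9: INC foo by 3): {baz=14, foo=3}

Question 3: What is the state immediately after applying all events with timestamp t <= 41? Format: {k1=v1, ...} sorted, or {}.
Answer: {baz=21, foo=-2}

Derivation:
Apply events with t <= 41 (7 events):
  after event 1 (t=4: SET baz = 14): {baz=14}
  after event 2 (t=9: INC foo by 3): {baz=14, foo=3}
  after event 3 (t=16: DEC foo by 13): {baz=14, foo=-10}
  after event 4 (t=17: SET baz = 4): {baz=4, foo=-10}
  after event 5 (t=24: DEC baz by 7): {baz=-3, foo=-10}
  after event 6 (t=31: SET foo = -2): {baz=-3, foo=-2}
  after event 7 (t=35: SET baz = 21): {baz=21, foo=-2}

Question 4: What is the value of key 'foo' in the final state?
Track key 'foo' through all 8 events:
  event 1 (t=4: SET baz = 14): foo unchanged
  event 2 (t=9: INC foo by 3): foo (absent) -> 3
  event 3 (t=16: DEC foo by 13): foo 3 -> -10
  event 4 (t=17: SET baz = 4): foo unchanged
  event 5 (t=24: DEC baz by 7): foo unchanged
  event 6 (t=31: SET foo = -2): foo -10 -> -2
  event 7 (t=35: SET baz = 21): foo unchanged
  event 8 (t=45: SET foo = 3): foo -2 -> 3
Final: foo = 3

Answer: 3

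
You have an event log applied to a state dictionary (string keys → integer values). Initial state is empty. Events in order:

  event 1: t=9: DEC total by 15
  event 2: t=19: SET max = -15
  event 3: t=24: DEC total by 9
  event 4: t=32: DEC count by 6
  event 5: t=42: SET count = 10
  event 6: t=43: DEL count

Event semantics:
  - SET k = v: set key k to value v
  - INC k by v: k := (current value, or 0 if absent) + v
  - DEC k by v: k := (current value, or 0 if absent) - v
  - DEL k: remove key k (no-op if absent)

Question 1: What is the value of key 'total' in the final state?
Answer: -24

Derivation:
Track key 'total' through all 6 events:
  event 1 (t=9: DEC total by 15): total (absent) -> -15
  event 2 (t=19: SET max = -15): total unchanged
  event 3 (t=24: DEC total by 9): total -15 -> -24
  event 4 (t=32: DEC count by 6): total unchanged
  event 5 (t=42: SET count = 10): total unchanged
  event 6 (t=43: DEL count): total unchanged
Final: total = -24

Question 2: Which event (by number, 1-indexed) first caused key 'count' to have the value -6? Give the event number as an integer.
Answer: 4

Derivation:
Looking for first event where count becomes -6:
  event 4: count (absent) -> -6  <-- first match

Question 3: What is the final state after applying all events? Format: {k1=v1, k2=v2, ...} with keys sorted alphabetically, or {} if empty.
Answer: {max=-15, total=-24}

Derivation:
  after event 1 (t=9: DEC total by 15): {total=-15}
  after event 2 (t=19: SET max = -15): {max=-15, total=-15}
  after event 3 (t=24: DEC total by 9): {max=-15, total=-24}
  after event 4 (t=32: DEC count by 6): {count=-6, max=-15, total=-24}
  after event 5 (t=42: SET count = 10): {count=10, max=-15, total=-24}
  after event 6 (t=43: DEL count): {max=-15, total=-24}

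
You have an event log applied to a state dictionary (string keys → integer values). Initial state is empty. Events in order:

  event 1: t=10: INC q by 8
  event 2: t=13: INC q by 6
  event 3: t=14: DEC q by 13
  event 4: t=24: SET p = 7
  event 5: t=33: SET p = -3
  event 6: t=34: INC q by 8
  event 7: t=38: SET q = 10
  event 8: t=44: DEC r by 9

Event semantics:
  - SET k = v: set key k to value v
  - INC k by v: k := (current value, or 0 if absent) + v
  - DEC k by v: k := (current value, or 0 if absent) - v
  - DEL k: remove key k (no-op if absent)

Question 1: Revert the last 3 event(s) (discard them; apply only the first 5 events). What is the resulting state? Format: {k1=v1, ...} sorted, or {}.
Keep first 5 events (discard last 3):
  after event 1 (t=10: INC q by 8): {q=8}
  after event 2 (t=13: INC q by 6): {q=14}
  after event 3 (t=14: DEC q by 13): {q=1}
  after event 4 (t=24: SET p = 7): {p=7, q=1}
  after event 5 (t=33: SET p = -3): {p=-3, q=1}

Answer: {p=-3, q=1}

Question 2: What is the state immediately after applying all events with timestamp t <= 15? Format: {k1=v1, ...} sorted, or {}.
Answer: {q=1}

Derivation:
Apply events with t <= 15 (3 events):
  after event 1 (t=10: INC q by 8): {q=8}
  after event 2 (t=13: INC q by 6): {q=14}
  after event 3 (t=14: DEC q by 13): {q=1}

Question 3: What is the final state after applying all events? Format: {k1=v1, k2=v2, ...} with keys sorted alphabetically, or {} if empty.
Answer: {p=-3, q=10, r=-9}

Derivation:
  after event 1 (t=10: INC q by 8): {q=8}
  after event 2 (t=13: INC q by 6): {q=14}
  after event 3 (t=14: DEC q by 13): {q=1}
  after event 4 (t=24: SET p = 7): {p=7, q=1}
  after event 5 (t=33: SET p = -3): {p=-3, q=1}
  after event 6 (t=34: INC q by 8): {p=-3, q=9}
  after event 7 (t=38: SET q = 10): {p=-3, q=10}
  after event 8 (t=44: DEC r by 9): {p=-3, q=10, r=-9}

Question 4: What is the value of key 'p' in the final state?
Answer: -3

Derivation:
Track key 'p' through all 8 events:
  event 1 (t=10: INC q by 8): p unchanged
  event 2 (t=13: INC q by 6): p unchanged
  event 3 (t=14: DEC q by 13): p unchanged
  event 4 (t=24: SET p = 7): p (absent) -> 7
  event 5 (t=33: SET p = -3): p 7 -> -3
  event 6 (t=34: INC q by 8): p unchanged
  event 7 (t=38: SET q = 10): p unchanged
  event 8 (t=44: DEC r by 9): p unchanged
Final: p = -3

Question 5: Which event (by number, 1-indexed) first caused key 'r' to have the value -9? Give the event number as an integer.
Answer: 8

Derivation:
Looking for first event where r becomes -9:
  event 8: r (absent) -> -9  <-- first match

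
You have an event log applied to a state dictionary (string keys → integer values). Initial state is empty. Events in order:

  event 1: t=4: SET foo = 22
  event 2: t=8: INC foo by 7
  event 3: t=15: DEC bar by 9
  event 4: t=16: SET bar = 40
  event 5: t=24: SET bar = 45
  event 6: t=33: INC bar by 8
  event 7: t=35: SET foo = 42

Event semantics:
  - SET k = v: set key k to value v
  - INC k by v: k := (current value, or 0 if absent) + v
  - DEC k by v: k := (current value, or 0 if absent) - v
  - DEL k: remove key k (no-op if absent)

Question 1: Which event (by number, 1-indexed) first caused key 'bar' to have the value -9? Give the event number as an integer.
Looking for first event where bar becomes -9:
  event 3: bar (absent) -> -9  <-- first match

Answer: 3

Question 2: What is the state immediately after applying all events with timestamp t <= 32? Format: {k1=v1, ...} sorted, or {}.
Apply events with t <= 32 (5 events):
  after event 1 (t=4: SET foo = 22): {foo=22}
  after event 2 (t=8: INC foo by 7): {foo=29}
  after event 3 (t=15: DEC bar by 9): {bar=-9, foo=29}
  after event 4 (t=16: SET bar = 40): {bar=40, foo=29}
  after event 5 (t=24: SET bar = 45): {bar=45, foo=29}

Answer: {bar=45, foo=29}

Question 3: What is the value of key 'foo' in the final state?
Track key 'foo' through all 7 events:
  event 1 (t=4: SET foo = 22): foo (absent) -> 22
  event 2 (t=8: INC foo by 7): foo 22 -> 29
  event 3 (t=15: DEC bar by 9): foo unchanged
  event 4 (t=16: SET bar = 40): foo unchanged
  event 5 (t=24: SET bar = 45): foo unchanged
  event 6 (t=33: INC bar by 8): foo unchanged
  event 7 (t=35: SET foo = 42): foo 29 -> 42
Final: foo = 42

Answer: 42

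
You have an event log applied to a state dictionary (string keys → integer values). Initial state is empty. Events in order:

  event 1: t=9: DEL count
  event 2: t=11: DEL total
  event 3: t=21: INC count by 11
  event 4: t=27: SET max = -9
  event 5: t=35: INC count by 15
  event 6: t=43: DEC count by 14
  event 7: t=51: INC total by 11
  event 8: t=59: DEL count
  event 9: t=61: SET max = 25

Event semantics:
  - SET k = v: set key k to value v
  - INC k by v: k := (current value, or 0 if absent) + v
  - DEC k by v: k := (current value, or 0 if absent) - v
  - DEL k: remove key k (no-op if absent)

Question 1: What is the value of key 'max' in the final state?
Track key 'max' through all 9 events:
  event 1 (t=9: DEL count): max unchanged
  event 2 (t=11: DEL total): max unchanged
  event 3 (t=21: INC count by 11): max unchanged
  event 4 (t=27: SET max = -9): max (absent) -> -9
  event 5 (t=35: INC count by 15): max unchanged
  event 6 (t=43: DEC count by 14): max unchanged
  event 7 (t=51: INC total by 11): max unchanged
  event 8 (t=59: DEL count): max unchanged
  event 9 (t=61: SET max = 25): max -9 -> 25
Final: max = 25

Answer: 25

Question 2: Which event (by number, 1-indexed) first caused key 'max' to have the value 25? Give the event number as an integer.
Looking for first event where max becomes 25:
  event 4: max = -9
  event 5: max = -9
  event 6: max = -9
  event 7: max = -9
  event 8: max = -9
  event 9: max -9 -> 25  <-- first match

Answer: 9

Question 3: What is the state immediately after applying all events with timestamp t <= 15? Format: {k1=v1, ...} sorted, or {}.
Answer: {}

Derivation:
Apply events with t <= 15 (2 events):
  after event 1 (t=9: DEL count): {}
  after event 2 (t=11: DEL total): {}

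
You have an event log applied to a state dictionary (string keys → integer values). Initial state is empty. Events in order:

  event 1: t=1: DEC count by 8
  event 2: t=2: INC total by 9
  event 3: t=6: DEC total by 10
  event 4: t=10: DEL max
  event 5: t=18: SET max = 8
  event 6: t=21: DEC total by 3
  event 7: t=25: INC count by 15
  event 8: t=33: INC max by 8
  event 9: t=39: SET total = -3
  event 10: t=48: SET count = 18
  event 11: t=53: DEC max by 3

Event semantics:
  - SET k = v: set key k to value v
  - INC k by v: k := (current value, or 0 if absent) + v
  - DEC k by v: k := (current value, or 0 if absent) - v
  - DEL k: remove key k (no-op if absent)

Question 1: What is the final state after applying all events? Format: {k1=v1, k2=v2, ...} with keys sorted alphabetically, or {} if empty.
Answer: {count=18, max=13, total=-3}

Derivation:
  after event 1 (t=1: DEC count by 8): {count=-8}
  after event 2 (t=2: INC total by 9): {count=-8, total=9}
  after event 3 (t=6: DEC total by 10): {count=-8, total=-1}
  after event 4 (t=10: DEL max): {count=-8, total=-1}
  after event 5 (t=18: SET max = 8): {count=-8, max=8, total=-1}
  after event 6 (t=21: DEC total by 3): {count=-8, max=8, total=-4}
  after event 7 (t=25: INC count by 15): {count=7, max=8, total=-4}
  after event 8 (t=33: INC max by 8): {count=7, max=16, total=-4}
  after event 9 (t=39: SET total = -3): {count=7, max=16, total=-3}
  after event 10 (t=48: SET count = 18): {count=18, max=16, total=-3}
  after event 11 (t=53: DEC max by 3): {count=18, max=13, total=-3}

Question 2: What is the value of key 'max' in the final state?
Track key 'max' through all 11 events:
  event 1 (t=1: DEC count by 8): max unchanged
  event 2 (t=2: INC total by 9): max unchanged
  event 3 (t=6: DEC total by 10): max unchanged
  event 4 (t=10: DEL max): max (absent) -> (absent)
  event 5 (t=18: SET max = 8): max (absent) -> 8
  event 6 (t=21: DEC total by 3): max unchanged
  event 7 (t=25: INC count by 15): max unchanged
  event 8 (t=33: INC max by 8): max 8 -> 16
  event 9 (t=39: SET total = -3): max unchanged
  event 10 (t=48: SET count = 18): max unchanged
  event 11 (t=53: DEC max by 3): max 16 -> 13
Final: max = 13

Answer: 13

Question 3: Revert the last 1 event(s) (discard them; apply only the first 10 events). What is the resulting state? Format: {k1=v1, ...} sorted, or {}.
Answer: {count=18, max=16, total=-3}

Derivation:
Keep first 10 events (discard last 1):
  after event 1 (t=1: DEC count by 8): {count=-8}
  after event 2 (t=2: INC total by 9): {count=-8, total=9}
  after event 3 (t=6: DEC total by 10): {count=-8, total=-1}
  after event 4 (t=10: DEL max): {count=-8, total=-1}
  after event 5 (t=18: SET max = 8): {count=-8, max=8, total=-1}
  after event 6 (t=21: DEC total by 3): {count=-8, max=8, total=-4}
  after event 7 (t=25: INC count by 15): {count=7, max=8, total=-4}
  after event 8 (t=33: INC max by 8): {count=7, max=16, total=-4}
  after event 9 (t=39: SET total = -3): {count=7, max=16, total=-3}
  after event 10 (t=48: SET count = 18): {count=18, max=16, total=-3}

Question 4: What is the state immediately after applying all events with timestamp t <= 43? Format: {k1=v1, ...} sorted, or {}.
Apply events with t <= 43 (9 events):
  after event 1 (t=1: DEC count by 8): {count=-8}
  after event 2 (t=2: INC total by 9): {count=-8, total=9}
  after event 3 (t=6: DEC total by 10): {count=-8, total=-1}
  after event 4 (t=10: DEL max): {count=-8, total=-1}
  after event 5 (t=18: SET max = 8): {count=-8, max=8, total=-1}
  after event 6 (t=21: DEC total by 3): {count=-8, max=8, total=-4}
  after event 7 (t=25: INC count by 15): {count=7, max=8, total=-4}
  after event 8 (t=33: INC max by 8): {count=7, max=16, total=-4}
  after event 9 (t=39: SET total = -3): {count=7, max=16, total=-3}

Answer: {count=7, max=16, total=-3}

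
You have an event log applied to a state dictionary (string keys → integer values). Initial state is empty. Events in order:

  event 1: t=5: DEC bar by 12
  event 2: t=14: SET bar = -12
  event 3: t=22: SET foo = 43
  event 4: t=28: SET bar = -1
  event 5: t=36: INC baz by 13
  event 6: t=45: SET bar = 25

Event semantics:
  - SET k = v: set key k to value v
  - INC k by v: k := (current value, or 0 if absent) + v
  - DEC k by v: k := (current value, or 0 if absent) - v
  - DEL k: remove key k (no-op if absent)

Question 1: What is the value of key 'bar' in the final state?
Track key 'bar' through all 6 events:
  event 1 (t=5: DEC bar by 12): bar (absent) -> -12
  event 2 (t=14: SET bar = -12): bar -12 -> -12
  event 3 (t=22: SET foo = 43): bar unchanged
  event 4 (t=28: SET bar = -1): bar -12 -> -1
  event 5 (t=36: INC baz by 13): bar unchanged
  event 6 (t=45: SET bar = 25): bar -1 -> 25
Final: bar = 25

Answer: 25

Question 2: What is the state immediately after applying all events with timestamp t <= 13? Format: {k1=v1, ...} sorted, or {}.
Apply events with t <= 13 (1 events):
  after event 1 (t=5: DEC bar by 12): {bar=-12}

Answer: {bar=-12}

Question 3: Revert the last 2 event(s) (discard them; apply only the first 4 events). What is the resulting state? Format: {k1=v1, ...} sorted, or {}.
Answer: {bar=-1, foo=43}

Derivation:
Keep first 4 events (discard last 2):
  after event 1 (t=5: DEC bar by 12): {bar=-12}
  after event 2 (t=14: SET bar = -12): {bar=-12}
  after event 3 (t=22: SET foo = 43): {bar=-12, foo=43}
  after event 4 (t=28: SET bar = -1): {bar=-1, foo=43}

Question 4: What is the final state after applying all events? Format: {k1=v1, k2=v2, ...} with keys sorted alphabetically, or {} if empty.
Answer: {bar=25, baz=13, foo=43}

Derivation:
  after event 1 (t=5: DEC bar by 12): {bar=-12}
  after event 2 (t=14: SET bar = -12): {bar=-12}
  after event 3 (t=22: SET foo = 43): {bar=-12, foo=43}
  after event 4 (t=28: SET bar = -1): {bar=-1, foo=43}
  after event 5 (t=36: INC baz by 13): {bar=-1, baz=13, foo=43}
  after event 6 (t=45: SET bar = 25): {bar=25, baz=13, foo=43}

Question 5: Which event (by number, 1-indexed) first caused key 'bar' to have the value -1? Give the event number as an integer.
Looking for first event where bar becomes -1:
  event 1: bar = -12
  event 2: bar = -12
  event 3: bar = -12
  event 4: bar -12 -> -1  <-- first match

Answer: 4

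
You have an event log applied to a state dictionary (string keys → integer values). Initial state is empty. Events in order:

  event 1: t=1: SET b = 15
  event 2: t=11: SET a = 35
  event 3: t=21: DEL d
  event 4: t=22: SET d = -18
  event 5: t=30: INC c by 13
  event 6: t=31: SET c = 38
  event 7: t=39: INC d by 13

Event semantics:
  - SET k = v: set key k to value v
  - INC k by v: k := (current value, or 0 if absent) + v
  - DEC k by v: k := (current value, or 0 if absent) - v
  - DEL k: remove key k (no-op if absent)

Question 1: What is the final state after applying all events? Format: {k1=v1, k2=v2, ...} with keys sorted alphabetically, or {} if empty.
  after event 1 (t=1: SET b = 15): {b=15}
  after event 2 (t=11: SET a = 35): {a=35, b=15}
  after event 3 (t=21: DEL d): {a=35, b=15}
  after event 4 (t=22: SET d = -18): {a=35, b=15, d=-18}
  after event 5 (t=30: INC c by 13): {a=35, b=15, c=13, d=-18}
  after event 6 (t=31: SET c = 38): {a=35, b=15, c=38, d=-18}
  after event 7 (t=39: INC d by 13): {a=35, b=15, c=38, d=-5}

Answer: {a=35, b=15, c=38, d=-5}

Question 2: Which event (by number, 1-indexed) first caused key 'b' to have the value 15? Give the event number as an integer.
Looking for first event where b becomes 15:
  event 1: b (absent) -> 15  <-- first match

Answer: 1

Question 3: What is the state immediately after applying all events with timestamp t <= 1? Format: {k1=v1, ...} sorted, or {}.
Apply events with t <= 1 (1 events):
  after event 1 (t=1: SET b = 15): {b=15}

Answer: {b=15}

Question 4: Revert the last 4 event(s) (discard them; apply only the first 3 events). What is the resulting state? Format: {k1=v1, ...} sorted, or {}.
Keep first 3 events (discard last 4):
  after event 1 (t=1: SET b = 15): {b=15}
  after event 2 (t=11: SET a = 35): {a=35, b=15}
  after event 3 (t=21: DEL d): {a=35, b=15}

Answer: {a=35, b=15}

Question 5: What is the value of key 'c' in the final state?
Track key 'c' through all 7 events:
  event 1 (t=1: SET b = 15): c unchanged
  event 2 (t=11: SET a = 35): c unchanged
  event 3 (t=21: DEL d): c unchanged
  event 4 (t=22: SET d = -18): c unchanged
  event 5 (t=30: INC c by 13): c (absent) -> 13
  event 6 (t=31: SET c = 38): c 13 -> 38
  event 7 (t=39: INC d by 13): c unchanged
Final: c = 38

Answer: 38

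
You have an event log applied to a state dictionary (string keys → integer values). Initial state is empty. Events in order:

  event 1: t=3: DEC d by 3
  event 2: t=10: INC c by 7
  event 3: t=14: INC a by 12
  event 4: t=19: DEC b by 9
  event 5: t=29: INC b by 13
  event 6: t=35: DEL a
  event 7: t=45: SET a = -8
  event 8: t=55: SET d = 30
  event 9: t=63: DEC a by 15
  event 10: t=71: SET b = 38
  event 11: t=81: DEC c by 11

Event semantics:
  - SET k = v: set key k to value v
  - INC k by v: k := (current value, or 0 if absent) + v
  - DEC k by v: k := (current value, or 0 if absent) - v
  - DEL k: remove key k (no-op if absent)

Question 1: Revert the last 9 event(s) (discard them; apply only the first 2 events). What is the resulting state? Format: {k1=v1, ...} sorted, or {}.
Answer: {c=7, d=-3}

Derivation:
Keep first 2 events (discard last 9):
  after event 1 (t=3: DEC d by 3): {d=-3}
  after event 2 (t=10: INC c by 7): {c=7, d=-3}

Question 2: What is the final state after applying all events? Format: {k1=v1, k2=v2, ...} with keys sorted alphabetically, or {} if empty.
Answer: {a=-23, b=38, c=-4, d=30}

Derivation:
  after event 1 (t=3: DEC d by 3): {d=-3}
  after event 2 (t=10: INC c by 7): {c=7, d=-3}
  after event 3 (t=14: INC a by 12): {a=12, c=7, d=-3}
  after event 4 (t=19: DEC b by 9): {a=12, b=-9, c=7, d=-3}
  after event 5 (t=29: INC b by 13): {a=12, b=4, c=7, d=-3}
  after event 6 (t=35: DEL a): {b=4, c=7, d=-3}
  after event 7 (t=45: SET a = -8): {a=-8, b=4, c=7, d=-3}
  after event 8 (t=55: SET d = 30): {a=-8, b=4, c=7, d=30}
  after event 9 (t=63: DEC a by 15): {a=-23, b=4, c=7, d=30}
  after event 10 (t=71: SET b = 38): {a=-23, b=38, c=7, d=30}
  after event 11 (t=81: DEC c by 11): {a=-23, b=38, c=-4, d=30}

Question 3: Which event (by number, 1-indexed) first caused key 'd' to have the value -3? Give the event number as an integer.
Answer: 1

Derivation:
Looking for first event where d becomes -3:
  event 1: d (absent) -> -3  <-- first match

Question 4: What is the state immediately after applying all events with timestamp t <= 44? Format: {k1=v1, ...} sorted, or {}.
Apply events with t <= 44 (6 events):
  after event 1 (t=3: DEC d by 3): {d=-3}
  after event 2 (t=10: INC c by 7): {c=7, d=-3}
  after event 3 (t=14: INC a by 12): {a=12, c=7, d=-3}
  after event 4 (t=19: DEC b by 9): {a=12, b=-9, c=7, d=-3}
  after event 5 (t=29: INC b by 13): {a=12, b=4, c=7, d=-3}
  after event 6 (t=35: DEL a): {b=4, c=7, d=-3}

Answer: {b=4, c=7, d=-3}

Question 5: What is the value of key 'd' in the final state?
Track key 'd' through all 11 events:
  event 1 (t=3: DEC d by 3): d (absent) -> -3
  event 2 (t=10: INC c by 7): d unchanged
  event 3 (t=14: INC a by 12): d unchanged
  event 4 (t=19: DEC b by 9): d unchanged
  event 5 (t=29: INC b by 13): d unchanged
  event 6 (t=35: DEL a): d unchanged
  event 7 (t=45: SET a = -8): d unchanged
  event 8 (t=55: SET d = 30): d -3 -> 30
  event 9 (t=63: DEC a by 15): d unchanged
  event 10 (t=71: SET b = 38): d unchanged
  event 11 (t=81: DEC c by 11): d unchanged
Final: d = 30

Answer: 30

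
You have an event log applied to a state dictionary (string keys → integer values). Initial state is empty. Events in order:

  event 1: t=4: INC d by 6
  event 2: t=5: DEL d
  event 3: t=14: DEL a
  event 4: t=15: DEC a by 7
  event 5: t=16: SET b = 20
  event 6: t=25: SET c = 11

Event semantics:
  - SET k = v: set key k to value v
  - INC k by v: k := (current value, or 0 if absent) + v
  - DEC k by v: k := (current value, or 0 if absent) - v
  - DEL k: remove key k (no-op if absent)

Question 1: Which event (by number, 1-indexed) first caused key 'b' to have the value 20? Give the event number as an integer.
Answer: 5

Derivation:
Looking for first event where b becomes 20:
  event 5: b (absent) -> 20  <-- first match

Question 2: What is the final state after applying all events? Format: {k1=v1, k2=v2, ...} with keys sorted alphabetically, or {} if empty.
Answer: {a=-7, b=20, c=11}

Derivation:
  after event 1 (t=4: INC d by 6): {d=6}
  after event 2 (t=5: DEL d): {}
  after event 3 (t=14: DEL a): {}
  after event 4 (t=15: DEC a by 7): {a=-7}
  after event 5 (t=16: SET b = 20): {a=-7, b=20}
  after event 6 (t=25: SET c = 11): {a=-7, b=20, c=11}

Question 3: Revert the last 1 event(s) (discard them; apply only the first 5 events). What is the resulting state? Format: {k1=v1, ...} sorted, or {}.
Keep first 5 events (discard last 1):
  after event 1 (t=4: INC d by 6): {d=6}
  after event 2 (t=5: DEL d): {}
  after event 3 (t=14: DEL a): {}
  after event 4 (t=15: DEC a by 7): {a=-7}
  after event 5 (t=16: SET b = 20): {a=-7, b=20}

Answer: {a=-7, b=20}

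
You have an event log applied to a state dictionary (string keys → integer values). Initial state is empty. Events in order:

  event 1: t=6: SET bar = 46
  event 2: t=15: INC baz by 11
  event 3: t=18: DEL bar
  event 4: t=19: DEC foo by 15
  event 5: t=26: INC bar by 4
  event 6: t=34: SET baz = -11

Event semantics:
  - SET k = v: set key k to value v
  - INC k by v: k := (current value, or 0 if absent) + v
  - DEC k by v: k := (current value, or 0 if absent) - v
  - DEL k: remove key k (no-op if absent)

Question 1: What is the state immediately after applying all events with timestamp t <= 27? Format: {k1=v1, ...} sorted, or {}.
Answer: {bar=4, baz=11, foo=-15}

Derivation:
Apply events with t <= 27 (5 events):
  after event 1 (t=6: SET bar = 46): {bar=46}
  after event 2 (t=15: INC baz by 11): {bar=46, baz=11}
  after event 3 (t=18: DEL bar): {baz=11}
  after event 4 (t=19: DEC foo by 15): {baz=11, foo=-15}
  after event 5 (t=26: INC bar by 4): {bar=4, baz=11, foo=-15}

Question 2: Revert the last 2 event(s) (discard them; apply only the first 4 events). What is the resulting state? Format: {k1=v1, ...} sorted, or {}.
Keep first 4 events (discard last 2):
  after event 1 (t=6: SET bar = 46): {bar=46}
  after event 2 (t=15: INC baz by 11): {bar=46, baz=11}
  after event 3 (t=18: DEL bar): {baz=11}
  after event 4 (t=19: DEC foo by 15): {baz=11, foo=-15}

Answer: {baz=11, foo=-15}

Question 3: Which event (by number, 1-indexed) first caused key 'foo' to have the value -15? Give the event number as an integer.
Looking for first event where foo becomes -15:
  event 4: foo (absent) -> -15  <-- first match

Answer: 4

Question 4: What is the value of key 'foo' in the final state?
Track key 'foo' through all 6 events:
  event 1 (t=6: SET bar = 46): foo unchanged
  event 2 (t=15: INC baz by 11): foo unchanged
  event 3 (t=18: DEL bar): foo unchanged
  event 4 (t=19: DEC foo by 15): foo (absent) -> -15
  event 5 (t=26: INC bar by 4): foo unchanged
  event 6 (t=34: SET baz = -11): foo unchanged
Final: foo = -15

Answer: -15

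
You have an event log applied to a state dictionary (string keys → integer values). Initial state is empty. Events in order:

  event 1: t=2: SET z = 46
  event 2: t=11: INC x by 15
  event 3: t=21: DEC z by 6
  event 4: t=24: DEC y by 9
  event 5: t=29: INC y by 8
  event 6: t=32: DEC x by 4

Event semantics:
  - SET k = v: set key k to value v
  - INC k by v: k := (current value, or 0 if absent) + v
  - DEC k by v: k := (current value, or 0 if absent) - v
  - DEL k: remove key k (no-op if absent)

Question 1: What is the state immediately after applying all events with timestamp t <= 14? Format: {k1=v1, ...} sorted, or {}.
Apply events with t <= 14 (2 events):
  after event 1 (t=2: SET z = 46): {z=46}
  after event 2 (t=11: INC x by 15): {x=15, z=46}

Answer: {x=15, z=46}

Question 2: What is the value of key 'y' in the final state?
Answer: -1

Derivation:
Track key 'y' through all 6 events:
  event 1 (t=2: SET z = 46): y unchanged
  event 2 (t=11: INC x by 15): y unchanged
  event 3 (t=21: DEC z by 6): y unchanged
  event 4 (t=24: DEC y by 9): y (absent) -> -9
  event 5 (t=29: INC y by 8): y -9 -> -1
  event 6 (t=32: DEC x by 4): y unchanged
Final: y = -1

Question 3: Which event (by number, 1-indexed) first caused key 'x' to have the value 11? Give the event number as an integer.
Answer: 6

Derivation:
Looking for first event where x becomes 11:
  event 2: x = 15
  event 3: x = 15
  event 4: x = 15
  event 5: x = 15
  event 6: x 15 -> 11  <-- first match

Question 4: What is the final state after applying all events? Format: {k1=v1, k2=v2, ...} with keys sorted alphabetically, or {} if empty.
  after event 1 (t=2: SET z = 46): {z=46}
  after event 2 (t=11: INC x by 15): {x=15, z=46}
  after event 3 (t=21: DEC z by 6): {x=15, z=40}
  after event 4 (t=24: DEC y by 9): {x=15, y=-9, z=40}
  after event 5 (t=29: INC y by 8): {x=15, y=-1, z=40}
  after event 6 (t=32: DEC x by 4): {x=11, y=-1, z=40}

Answer: {x=11, y=-1, z=40}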